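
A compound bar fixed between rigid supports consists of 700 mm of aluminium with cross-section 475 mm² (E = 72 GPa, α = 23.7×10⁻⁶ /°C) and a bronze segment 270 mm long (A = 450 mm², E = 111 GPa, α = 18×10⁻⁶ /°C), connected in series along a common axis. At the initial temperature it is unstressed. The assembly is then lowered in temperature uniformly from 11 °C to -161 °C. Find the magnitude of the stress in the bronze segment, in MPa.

σ ≈ 317 MPa (tensile)

Free thermal contraction of the whole bar: Σ αᵢΔT Lᵢ = 23.7×10⁻⁶×172×700 + 18×10⁻⁶×172×270 = 3.689 mm.
The rigid supports impose zero overall length change; the single axial force P common to all segments must satisfy P Σ Lᵢ/(AᵢEᵢ) = δ_free.
The series flexibility is Σ Lᵢ/(AᵢEᵢ) = 700/(475×72×10³) + 270/(450×111×10³) = 2.587×10⁻⁵ mm/N.
So P = 3.689 / 2.587×10⁻⁵ = 142.6 kN, tensile.
σ_{bronze} = P / A = 142600 / 450 = 316.9 MPa.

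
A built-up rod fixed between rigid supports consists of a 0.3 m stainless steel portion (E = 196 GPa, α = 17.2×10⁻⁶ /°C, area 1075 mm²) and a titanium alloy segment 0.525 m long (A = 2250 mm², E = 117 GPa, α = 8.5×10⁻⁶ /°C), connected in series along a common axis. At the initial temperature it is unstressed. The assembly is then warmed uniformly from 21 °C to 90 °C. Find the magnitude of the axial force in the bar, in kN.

P ≈ 194 kN (compressive)

If the supports were absent, the total length change would be Σ αᵢΔT Lᵢ = 17.2×10⁻⁶×69×300 + 8.5×10⁻⁶×69×525 = 0.664 mm.
The walls prevent any net length change, so an axial force P (same in every segment) develops. Compatibility: P · Σ Lᵢ/(AᵢEᵢ) = δ_free.
Σ Lᵢ/(AᵢEᵢ) = 300/(1075×196×10³) + 525/(2250×117×10³) = 3.418×10⁻⁶ mm/N.
P = 0.664 / 3.418×10⁻⁶ = 194200 N = 194.2 kN, compressive.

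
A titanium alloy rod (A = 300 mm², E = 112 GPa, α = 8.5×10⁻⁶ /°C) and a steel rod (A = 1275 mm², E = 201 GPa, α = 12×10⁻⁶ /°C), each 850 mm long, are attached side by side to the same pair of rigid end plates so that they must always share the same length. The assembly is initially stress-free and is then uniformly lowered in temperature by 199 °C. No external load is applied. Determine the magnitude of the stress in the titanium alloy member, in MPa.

The steel has the larger α, so on cooling it would change length more than the titanium alloy if both were free. The rigid plates force a common final length, so the steel is put into tension and the titanium alloy into compression, with equal and opposite forces P (no external load).
Equating the net (thermal + elastic) strains gives |α₁ − α₂|·ΔT = P·[1/(A₁E₁) + 1/(A₂E₂)].
|α₁ − α₂|·ΔT = 3.5×10⁻⁶ × 199 = 0.0006965.
1/(A₁E₁) + 1/(A₂E₂) = 1/(300×112×10³) + 1/(1275×201×10³) = 3.366×10⁻⁸ N⁻¹.
P = 0.0006965 / 3.366×10⁻⁸ = 20690 N = 20.69 kN.
σ_{titanium alloy} = P/A₁ = 20690/300 = 68.97 MPa, compressive.

σ ≈ 69 MPa (compressive)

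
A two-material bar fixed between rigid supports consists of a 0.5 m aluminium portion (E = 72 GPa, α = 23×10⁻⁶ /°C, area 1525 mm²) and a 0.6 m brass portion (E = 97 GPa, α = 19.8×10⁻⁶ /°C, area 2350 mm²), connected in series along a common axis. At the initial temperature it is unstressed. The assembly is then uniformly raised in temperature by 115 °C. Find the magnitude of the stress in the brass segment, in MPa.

Free thermal expansion of the whole bar: Σ αᵢΔT Lᵢ = 23×10⁻⁶×115×500 + 19.8×10⁻⁶×115×600 = 2.689 mm.
The walls prevent any net length change, so an axial force P (same in every segment) develops. Compatibility: P · Σ Lᵢ/(AᵢEᵢ) = δ_free.
Σ Lᵢ/(AᵢEᵢ) = 500/(1525×72×10³) + 600/(2350×97×10³) = 7.186×10⁻⁶ mm/N.
Hence P = δ_free / Σ(L/AE) = 2.689/7.186×10⁻⁶ = 374.2 kN (compressive).
σ_{brass} = P / A = 374200 / 2350 = 159.2 MPa.

σ ≈ 159 MPa (compressive)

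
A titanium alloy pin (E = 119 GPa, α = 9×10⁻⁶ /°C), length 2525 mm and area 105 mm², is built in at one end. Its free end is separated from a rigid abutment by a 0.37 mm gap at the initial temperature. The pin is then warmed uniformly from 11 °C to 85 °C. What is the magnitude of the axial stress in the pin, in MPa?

If the wall were absent the pin would grow by αΔT L = 9×10⁻⁶ × 74 × 2525 = 1.682 mm.
This exceeds the 0.37 mm gap, so the wall pushes back. The portion of expansion that must be recovered elastically is δ_free − gap = 1.682 − 0.37 = 1.312 mm.
Compatibility: PL/(AE) = 1.312 mm, so σ = P/A = E × (1.312/2525) = 61.82 MPa.

σ ≈ 61.8 MPa (compressive)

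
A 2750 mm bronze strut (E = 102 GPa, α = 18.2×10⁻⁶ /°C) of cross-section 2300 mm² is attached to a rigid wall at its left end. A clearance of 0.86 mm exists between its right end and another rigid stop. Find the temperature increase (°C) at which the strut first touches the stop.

ΔT ≈ 17.2 °C

The gap closes when αΔT L = 0.86 mm, since the strut is still unstressed at that instant.
So ΔT = g/(αL) = 0.86/(18.2×10⁻⁶ × 2750) = 17.18 °C.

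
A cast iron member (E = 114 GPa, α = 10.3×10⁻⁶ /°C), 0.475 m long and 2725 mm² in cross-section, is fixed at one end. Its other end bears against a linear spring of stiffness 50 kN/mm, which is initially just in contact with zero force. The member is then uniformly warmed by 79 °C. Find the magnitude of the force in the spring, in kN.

Free thermal expansion: δ_free = αΔT L = 10.3×10⁻⁶ × 79 × 475 = 0.3865 mm.
Let P be the compressive force at the spring. The member shortens elastically by PL/(AE) and the spring compresses by P/k; together these equal δ_free.
P [ L/(AE) + 1/k ] = δ_free → P [ 475/(2725×114×10³) + 1/(50×10³) ] = 0.3865.
P = 0.3865 / 2.153×10⁻⁵ = 17950 N.

P ≈ 18 kN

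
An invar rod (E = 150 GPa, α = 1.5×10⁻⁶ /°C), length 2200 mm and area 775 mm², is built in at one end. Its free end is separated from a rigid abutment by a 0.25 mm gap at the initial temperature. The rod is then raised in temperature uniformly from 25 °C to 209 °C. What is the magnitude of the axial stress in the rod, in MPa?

σ ≈ 24.4 MPa (compressive)

Unrestrained expansion: δ_free = αΔT L = 1.5×10⁻⁶ × 184 × 2200 = 0.6072 mm.
This exceeds the 0.25 mm gap, so the wall pushes back. The portion of expansion that must be recovered elastically is δ_free − gap = 0.6072 − 0.25 = 0.3572 mm.
So σ = E(δ_free − g)/L = 150×10³ × 0.3572/2200 = 24.35 MPa.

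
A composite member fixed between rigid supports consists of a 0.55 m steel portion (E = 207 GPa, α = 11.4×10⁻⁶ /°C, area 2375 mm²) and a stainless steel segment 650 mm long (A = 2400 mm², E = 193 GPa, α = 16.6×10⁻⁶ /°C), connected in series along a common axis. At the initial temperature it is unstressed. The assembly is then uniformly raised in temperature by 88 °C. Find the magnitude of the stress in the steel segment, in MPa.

If the supports were absent, the total length change would be Σ αᵢΔT Lᵢ = 11.4×10⁻⁶×88×550 + 16.6×10⁻⁶×88×650 = 1.501 mm.
Since the ends are fixed, an axial force P builds up, equal in every segment, with P · Σ Lᵢ/(AᵢEᵢ) = δ_free.
Σ Lᵢ/(AᵢEᵢ) = 550/(2375×207×10³) + 650/(2400×193×10³) = 2.522×10⁻⁶ mm/N.
Hence P = δ_free / Σ(L/AE) = 1.501/2.522×10⁻⁶ = 595.3 kN (compressive).
σ_{steel} = P / A = 595300 / 2375 = 250.6 MPa.

σ ≈ 251 MPa (compressive)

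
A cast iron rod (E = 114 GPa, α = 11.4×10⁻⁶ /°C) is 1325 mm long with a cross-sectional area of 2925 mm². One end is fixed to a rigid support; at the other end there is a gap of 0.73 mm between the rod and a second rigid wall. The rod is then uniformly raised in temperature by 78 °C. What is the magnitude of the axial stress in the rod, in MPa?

σ ≈ 38.6 MPa (compressive)

Free thermal elongation = αΔT L = 11.4×10⁻⁶ × 78 × 1325 = 1.178 mm.
This exceeds the 0.73 mm gap, so the wall pushes back. The portion of expansion that must be recovered elastically is δ_free − gap = 1.178 − 0.73 = 0.4482 mm.
So σ = E(δ_free − g)/L = 114×10³ × 0.4482/1325 = 38.56 MPa.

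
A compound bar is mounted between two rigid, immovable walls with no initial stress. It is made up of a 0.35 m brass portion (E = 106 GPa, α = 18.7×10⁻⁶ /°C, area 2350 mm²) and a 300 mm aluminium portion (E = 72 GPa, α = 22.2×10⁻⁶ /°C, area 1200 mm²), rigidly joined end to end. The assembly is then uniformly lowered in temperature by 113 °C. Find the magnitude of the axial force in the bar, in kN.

With the walls removed the bar would change length by δ_free = Σ αᵢΔT Lᵢ = 18.7×10⁻⁶×113×350 + 22.2×10⁻⁶×113×300 = 1.492 mm.
The rigid supports impose zero overall length change; the single axial force P common to all segments must satisfy P Σ Lᵢ/(AᵢEᵢ) = δ_free.
Σ Lᵢ/(AᵢEᵢ) = 350/(2350×106×10³) + 300/(1200×72×10³) = 4.877×10⁻⁶ mm/N.
So P = 1.492 / 4.877×10⁻⁶ = 305.9 kN, tensile.

P ≈ 306 kN (tensile)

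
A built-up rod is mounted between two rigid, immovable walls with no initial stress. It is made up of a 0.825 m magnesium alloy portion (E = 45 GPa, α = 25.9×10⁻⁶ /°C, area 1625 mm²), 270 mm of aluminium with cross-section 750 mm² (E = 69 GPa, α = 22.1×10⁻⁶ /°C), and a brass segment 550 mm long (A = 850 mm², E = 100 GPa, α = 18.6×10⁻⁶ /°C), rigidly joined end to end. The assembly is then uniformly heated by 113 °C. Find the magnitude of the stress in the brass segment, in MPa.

If the supports were absent, the total length change would be Σ αᵢΔT Lᵢ = 25.9×10⁻⁶×113×825 + 22.1×10⁻⁶×113×270 + 18.6×10⁻⁶×113×550 = 4.245 mm.
The rigid supports impose zero overall length change; the single axial force P common to all segments must satisfy P Σ Lᵢ/(AᵢEᵢ) = δ_free.
The series flexibility is Σ Lᵢ/(AᵢEᵢ) = 825/(1625×45×10³) + 270/(750×69×10³) + 550/(850×100×10³) = 2.297×10⁻⁵ mm/N.
P = 4.245 / 2.297×10⁻⁵ = 184800 N = 184.8 kN, compressive.
σ_{brass} = P / A = 184800 / 850 = 217.4 MPa.

σ ≈ 217 MPa (compressive)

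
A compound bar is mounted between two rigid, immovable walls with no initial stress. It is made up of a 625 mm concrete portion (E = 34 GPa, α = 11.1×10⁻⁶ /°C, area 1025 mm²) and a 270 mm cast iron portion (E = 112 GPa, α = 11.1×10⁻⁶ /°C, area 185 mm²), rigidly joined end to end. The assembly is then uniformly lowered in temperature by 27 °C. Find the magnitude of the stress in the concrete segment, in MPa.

σ ≈ 8.45 MPa (tensile)

Free thermal contraction of the whole bar: Σ αᵢΔT Lᵢ = 11.1×10⁻⁶×27×625 + 11.1×10⁻⁶×27×270 = 0.2682 mm.
Since the ends are fixed, an axial force P builds up, equal in every segment, with P · Σ Lᵢ/(AᵢEᵢ) = δ_free.
Σ Lᵢ/(AᵢEᵢ) = 625/(1025×34×10³) + 270/(185×112×10³) = 3.096×10⁻⁵ mm/N.
Hence P = δ_free / Σ(L/AE) = 0.2682/3.096×10⁻⁵ = 8.662 kN (tensile).
σ_{concrete} = P / A = 8662 / 1025 = 8.451 MPa.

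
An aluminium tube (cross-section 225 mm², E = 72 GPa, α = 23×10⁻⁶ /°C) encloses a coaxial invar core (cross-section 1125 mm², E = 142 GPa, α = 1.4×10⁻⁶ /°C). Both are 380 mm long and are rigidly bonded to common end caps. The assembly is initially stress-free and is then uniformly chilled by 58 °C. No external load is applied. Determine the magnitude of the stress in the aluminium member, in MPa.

Equilibrium of a rigid end plate with no external load gives equal and opposite internal forces ±P in the two members. Since α_{aluminium} > α_{invar}, cooling drives the aluminium into tension and the invar into compression.
Compatibility of the two members (thermal + elastic change equal): (α₁ − α₂)ΔT = P·[1/(A₁E₁) + 1/(A₂E₂)].
|α₁ − α₂|·ΔT = 21.6×10⁻⁶ × 58 = 0.001253.
1/(A₁E₁) + 1/(A₂E₂) = 1/(225×72×10³) + 1/(1125×142×10³) = 6.799×10⁻⁸ N⁻¹.
So P = 0.001253 / 6.799×10⁻⁸ = 18.43 kN.
σ_{aluminium} = P/A₁ = 18430/225 = 81.9 MPa, tensile.

σ ≈ 81.9 MPa (tensile)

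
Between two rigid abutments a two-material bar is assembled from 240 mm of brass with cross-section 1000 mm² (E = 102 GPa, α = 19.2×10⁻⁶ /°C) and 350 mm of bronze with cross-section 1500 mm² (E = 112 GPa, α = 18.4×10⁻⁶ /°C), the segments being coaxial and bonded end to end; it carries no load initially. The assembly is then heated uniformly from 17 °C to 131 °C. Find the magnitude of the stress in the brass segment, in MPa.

σ ≈ 284 MPa (compressive)

If the supports were absent, the total length change would be Σ αᵢΔT Lᵢ = 19.2×10⁻⁶×114×240 + 18.4×10⁻⁶×114×350 = 1.259 mm.
The rigid supports impose zero overall length change; the single axial force P common to all segments must satisfy P Σ Lᵢ/(AᵢEᵢ) = δ_free.
The series flexibility is Σ Lᵢ/(AᵢEᵢ) = 240/(1000×102×10³) + 350/(1500×112×10³) = 4.436×10⁻⁶ mm/N.
So P = 1.259 / 4.436×10⁻⁶ = 283.9 kN, compressive.
σ_{brass} = P / A = 283900 / 1000 = 283.9 MPa.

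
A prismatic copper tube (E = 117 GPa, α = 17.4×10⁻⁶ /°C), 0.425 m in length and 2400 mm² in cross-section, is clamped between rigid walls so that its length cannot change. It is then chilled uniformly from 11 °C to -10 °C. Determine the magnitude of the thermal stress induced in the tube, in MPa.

With length fixed, the mechanical strain must cancel the thermal strain αΔT = 17.4×10⁻⁶ × 21 = 365.4×10⁻⁶.
σ = EαΔT = 117×10³ × 17.4×10⁻⁶ × 21 = 42.75 MPa (tensile; the tube is trying to contract).

σ ≈ 42.8 MPa (tensile)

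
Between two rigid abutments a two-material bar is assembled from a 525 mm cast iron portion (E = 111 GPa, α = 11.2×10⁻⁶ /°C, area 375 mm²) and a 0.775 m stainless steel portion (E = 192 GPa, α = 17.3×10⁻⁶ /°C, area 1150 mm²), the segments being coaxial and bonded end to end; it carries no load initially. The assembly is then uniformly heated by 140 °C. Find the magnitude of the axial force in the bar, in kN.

P ≈ 167 kN (compressive)

Free thermal expansion of the whole bar: Σ αᵢΔT Lᵢ = 11.2×10⁻⁶×140×525 + 17.3×10⁻⁶×140×775 = 2.7 mm.
Since the ends are fixed, an axial force P builds up, equal in every segment, with P · Σ Lᵢ/(AᵢEᵢ) = δ_free.
The series flexibility is Σ Lᵢ/(AᵢEᵢ) = 525/(375×111×10³) + 775/(1150×192×10³) = 1.612×10⁻⁵ mm/N.
Hence P = δ_free / Σ(L/AE) = 2.7/1.612×10⁻⁵ = 167.5 kN (compressive).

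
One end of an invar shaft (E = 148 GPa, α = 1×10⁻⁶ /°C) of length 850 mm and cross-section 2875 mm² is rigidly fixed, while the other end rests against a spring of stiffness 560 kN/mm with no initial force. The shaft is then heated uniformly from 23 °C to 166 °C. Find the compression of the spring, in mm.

The unrestrained thermal change is αΔT L = 1×10⁻⁶ × 143 × 850 = 0.1216 mm.
With a force P in the spring, the elastic change of the shaft is PL/(AE) and that of the spring is P/k; compatibility requires their sum to equal δ_free.
P [ L/(AE) + 1/k ] = δ_free → P [ 850/(2875×148×10³) + 1/(560×10³) ] = 0.1216.
P = 0.1216 / 3.783×10⁻⁶ = 32130 N.
Spring compression = P/k = 32130/(560×10³) = 0.05737 mm.

δ ≈ 0.0574 mm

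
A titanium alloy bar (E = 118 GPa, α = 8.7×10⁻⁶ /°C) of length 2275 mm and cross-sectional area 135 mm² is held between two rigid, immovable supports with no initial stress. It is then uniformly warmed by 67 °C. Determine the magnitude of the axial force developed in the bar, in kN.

P ≈ 9.29 kN (compressive)

Full restraint means ε = 0, so the stress is σ = EαΔT = 118×10³ × 8.7×10⁻⁶ × 67 = 68.78 MPa.
P = AEαΔT = 135 × 118×10³ × 8.7×10⁻⁶ × 67 = 9.286 kN (compressive).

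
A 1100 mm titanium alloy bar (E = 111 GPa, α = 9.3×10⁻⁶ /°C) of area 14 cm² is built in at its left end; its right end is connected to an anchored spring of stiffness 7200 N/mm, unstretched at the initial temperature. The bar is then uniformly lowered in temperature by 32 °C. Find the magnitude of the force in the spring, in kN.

If the spring were absent the bar would shorten by αΔT L = 9.3×10⁻⁶ × 32 × 1100 = 0.3274 mm.
Let P be the tensile force in the spring. The bar extends elastically by PL/(AE) and the spring stretches by P/k; together these equal δ_free.
P [ L/(AE) + 1/k ] = δ_free → P [ 1100/(1400×111×10³) + 1/(7200) ] = 0.3274.
P = 0.3274 / 0.000146 = 2243 N.

P ≈ 2.24 kN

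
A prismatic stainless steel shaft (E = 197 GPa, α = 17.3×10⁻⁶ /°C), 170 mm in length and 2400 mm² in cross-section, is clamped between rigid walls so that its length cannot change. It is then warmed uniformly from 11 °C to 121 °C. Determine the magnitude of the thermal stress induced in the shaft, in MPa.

The supports are rigid, so the total axial strain is zero. The restrained thermal strain is ε = αΔT = 17.3×10⁻⁶ × 110 = 1903×10⁻⁶.
Hence σ = E·αΔT = 197×10³ × 1903×10⁻⁶ = 374.9 MPa, compressive.

σ ≈ 375 MPa (compressive)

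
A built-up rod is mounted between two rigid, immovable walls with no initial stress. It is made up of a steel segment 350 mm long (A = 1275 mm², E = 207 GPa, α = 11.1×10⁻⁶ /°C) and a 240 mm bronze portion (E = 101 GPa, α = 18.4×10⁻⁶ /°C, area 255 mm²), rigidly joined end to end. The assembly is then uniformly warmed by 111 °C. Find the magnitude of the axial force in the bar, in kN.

P ≈ 86.6 kN (compressive)

Free thermal expansion of the whole bar: Σ αᵢΔT Lᵢ = 11.1×10⁻⁶×111×350 + 18.4×10⁻⁶×111×240 = 0.9214 mm.
The rigid supports impose zero overall length change; the single axial force P common to all segments must satisfy P Σ Lᵢ/(AᵢEᵢ) = δ_free.
The series flexibility is Σ Lᵢ/(AᵢEᵢ) = 350/(1275×207×10³) + 240/(255×101×10³) = 1.064×10⁻⁵ mm/N.
Hence P = δ_free / Σ(L/AE) = 0.9214/1.064×10⁻⁵ = 86.56 kN (compressive).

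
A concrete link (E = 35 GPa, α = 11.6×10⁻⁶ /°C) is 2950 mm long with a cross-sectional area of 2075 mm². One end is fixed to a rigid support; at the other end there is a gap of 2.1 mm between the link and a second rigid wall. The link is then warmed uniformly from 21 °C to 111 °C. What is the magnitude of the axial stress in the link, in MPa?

σ ≈ 11.6 MPa (compressive)

Unrestrained expansion: δ_free = αΔT L = 11.6×10⁻⁶ × 90 × 2950 = 3.08 mm.
The gap closes (δ_free > 2.1 mm) and the wall then resists a further 3.08 − 2.1 = 0.9798 mm of expansion.
So σ = E(δ_free − g)/L = 35×10³ × 0.9798/2950 = 11.62 MPa.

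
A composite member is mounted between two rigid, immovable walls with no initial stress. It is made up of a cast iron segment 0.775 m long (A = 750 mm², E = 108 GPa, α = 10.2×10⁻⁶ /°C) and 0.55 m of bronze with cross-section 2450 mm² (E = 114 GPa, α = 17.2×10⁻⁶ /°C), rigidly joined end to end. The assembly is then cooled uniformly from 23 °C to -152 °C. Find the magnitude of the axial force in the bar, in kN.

P ≈ 263 kN (tensile)

If the supports were absent, the total length change would be Σ αᵢΔT Lᵢ = 10.2×10⁻⁶×175×775 + 17.2×10⁻⁶×175×550 = 3.039 mm.
The rigid supports impose zero overall length change; the single axial force P common to all segments must satisfy P Σ Lᵢ/(AᵢEᵢ) = δ_free.
Σ Lᵢ/(AᵢEᵢ) = 775/(750×108×10³) + 550/(2450×114×10³) = 1.154×10⁻⁵ mm/N.
Hence P = δ_free / Σ(L/AE) = 3.039/1.154×10⁻⁵ = 263.4 kN (tensile).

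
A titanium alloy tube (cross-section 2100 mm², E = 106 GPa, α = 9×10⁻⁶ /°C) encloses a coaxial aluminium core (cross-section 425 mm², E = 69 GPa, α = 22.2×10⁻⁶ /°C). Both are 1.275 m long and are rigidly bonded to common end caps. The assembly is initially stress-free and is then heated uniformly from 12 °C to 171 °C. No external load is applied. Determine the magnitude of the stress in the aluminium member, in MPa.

σ ≈ 128 MPa (compressive)

Equilibrium of a rigid end plate with no external load gives equal and opposite internal forces ±P in the two members. Since α_{aluminium} > α_{titanium alloy}, heating drives the aluminium into compression and the titanium alloy into tension.
Compatibility of the two members (thermal + elastic change equal): (α₁ − α₂)ΔT = P·[1/(A₁E₁) + 1/(A₂E₂)].
|α₁ − α₂|·ΔT = 13.2×10⁻⁶ × 159 = 0.002099.
1/(A₁E₁) + 1/(A₂E₂) = 1/(2100×106×10³) + 1/(425×69×10³) = 3.859×10⁻⁸ N⁻¹.
P = 0.002099 / 3.859×10⁻⁸ = 54380 N = 54.38 kN.
σ_{aluminium} = P/A₂ = 54380/425 = 128 MPa, compressive.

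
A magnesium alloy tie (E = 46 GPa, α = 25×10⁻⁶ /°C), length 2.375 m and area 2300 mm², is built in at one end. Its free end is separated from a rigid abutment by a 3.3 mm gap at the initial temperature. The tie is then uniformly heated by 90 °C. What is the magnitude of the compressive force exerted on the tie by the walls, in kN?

Free thermal elongation = αΔT L = 25×10⁻⁶ × 90 × 2375 = 5.344 mm.
This exceeds the 3.3 mm gap, so the wall pushes back. The portion of expansion that must be recovered elastically is δ_free − gap = 5.344 − 3.3 = 2.044 mm.
So σ = E(δ_free − g)/L = 46×10³ × 2.044/2375 = 39.58 MPa.
Force on the wall = σA = 39.58 × 2300 mm² = 91.04 kN.

P ≈ 91 kN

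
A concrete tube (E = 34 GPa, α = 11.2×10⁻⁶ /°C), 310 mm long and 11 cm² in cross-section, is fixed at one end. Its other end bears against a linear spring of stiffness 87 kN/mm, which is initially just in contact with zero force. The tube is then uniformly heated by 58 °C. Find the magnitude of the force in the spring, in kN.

P ≈ 10.2 kN

The unrestrained thermal change is αΔT L = 11.2×10⁻⁶ × 58 × 310 = 0.2014 mm.
Let P be the compressive force at the spring. The tube shortens elastically by PL/(AE) and the spring compresses by P/k; together these equal δ_free.
P [ L/(AE) + 1/k ] = δ_free → P [ 310/(1100×34×10³) + 1/(87×10³) ] = 0.2014.
P = 0.2014 / 1.978×10⁻⁵ = 10180 N.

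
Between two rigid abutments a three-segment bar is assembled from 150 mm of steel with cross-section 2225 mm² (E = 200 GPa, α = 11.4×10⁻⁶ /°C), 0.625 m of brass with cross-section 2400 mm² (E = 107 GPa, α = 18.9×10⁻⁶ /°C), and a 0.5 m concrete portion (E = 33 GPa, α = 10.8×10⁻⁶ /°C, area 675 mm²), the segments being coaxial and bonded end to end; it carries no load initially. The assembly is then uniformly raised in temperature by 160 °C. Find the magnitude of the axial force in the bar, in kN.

With the walls removed the bar would change length by δ_free = Σ αᵢΔT Lᵢ = 11.4×10⁻⁶×160×150 + 18.9×10⁻⁶×160×625 + 10.8×10⁻⁶×160×500 = 3.028 mm.
The rigid supports impose zero overall length change; the single axial force P common to all segments must satisfy P Σ Lᵢ/(AᵢEᵢ) = δ_free.
The series flexibility is Σ Lᵢ/(AᵢEᵢ) = 150/(2225×200×10³) + 625/(2400×107×10³) + 500/(675×33×10³) = 2.522×10⁻⁵ mm/N.
Hence P = δ_free / Σ(L/AE) = 3.028/2.522×10⁻⁵ = 120.1 kN (compressive).

P ≈ 120 kN (compressive)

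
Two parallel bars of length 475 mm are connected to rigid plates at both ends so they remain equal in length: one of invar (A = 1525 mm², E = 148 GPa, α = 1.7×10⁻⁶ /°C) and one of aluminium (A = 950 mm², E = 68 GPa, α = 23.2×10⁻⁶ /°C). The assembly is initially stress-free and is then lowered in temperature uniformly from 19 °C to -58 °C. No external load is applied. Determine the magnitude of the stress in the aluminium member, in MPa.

σ ≈ 87.5 MPa (tensile)

Both members must finish at the same length. With the larger α, the aluminium tends to over-contract; the plates restrain it, putting the aluminium in tension and the invar in compression. With no external load the two internal forces are equal and opposite, magnitude P.
Setting the final lengths equal and cancelling L: (α₁ − α₂)ΔT = P/(A₁E₁) + P/(A₂E₂).
|α₁ − α₂|·ΔT = 21.5×10⁻⁶ × 77 = 0.001655.
1/(A₁E₁) + 1/(A₂E₂) = 1/(1525×148×10³) + 1/(950×68×10³) = 1.991×10⁻⁸ N⁻¹.
So P = 0.001655 / 1.991×10⁻⁸ = 83.15 kN.
σ_{aluminium} = P/A₂ = 83150/950 = 87.52 MPa, tensile.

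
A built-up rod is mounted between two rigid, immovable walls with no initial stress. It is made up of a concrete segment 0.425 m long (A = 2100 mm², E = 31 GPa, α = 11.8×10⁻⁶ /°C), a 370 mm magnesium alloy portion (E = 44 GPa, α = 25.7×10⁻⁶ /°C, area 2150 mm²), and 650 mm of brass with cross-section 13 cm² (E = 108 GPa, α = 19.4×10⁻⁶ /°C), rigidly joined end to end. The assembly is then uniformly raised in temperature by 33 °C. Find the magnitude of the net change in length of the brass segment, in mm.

|ΔL| ≈ 0.141 mm

Free thermal expansion of the whole bar: Σ αᵢΔT Lᵢ = 11.8×10⁻⁶×33×425 + 25.7×10⁻⁶×33×370 + 19.4×10⁻⁶×33×650 = 0.8954 mm.
The walls prevent any net length change, so an axial force P (same in every segment) develops. Compatibility: P · Σ Lᵢ/(AᵢEᵢ) = δ_free.
The series flexibility is Σ Lᵢ/(AᵢEᵢ) = 425/(2100×31×10³) + 370/(2150×44×10³) + 650/(1300×108×10³) = 1.507×10⁻⁵ mm/N.
So P = 0.8954 / 1.507×10⁻⁵ = 59.42 kN, compressive.
For the brass segment, free thermal change = 19.4×10⁻⁶×33×650 = 0.4161 mm and elastic change from P = 59420×650/(1300×108×10³) = 0.2751 mm; these oppose, so the net change is 0.141 mm (segment lengthens).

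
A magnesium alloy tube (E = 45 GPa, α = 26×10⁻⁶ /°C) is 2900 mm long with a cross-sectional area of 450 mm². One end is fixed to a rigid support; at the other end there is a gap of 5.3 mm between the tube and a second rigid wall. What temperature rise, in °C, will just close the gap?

ΔT ≈ 70.3 °C

Contact occurs when the free expansion equals the gap: αΔT L = 5.3 mm.
ΔT = 5.3 / (26×10⁻⁶ × 2900) = 70.29 °C.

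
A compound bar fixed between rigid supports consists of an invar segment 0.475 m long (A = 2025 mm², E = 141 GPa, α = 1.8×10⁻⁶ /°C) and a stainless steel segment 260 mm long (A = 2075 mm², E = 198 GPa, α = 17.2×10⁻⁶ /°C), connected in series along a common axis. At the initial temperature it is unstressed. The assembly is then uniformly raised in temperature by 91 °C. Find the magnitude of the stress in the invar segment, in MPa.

Free thermal expansion of the whole bar: Σ αᵢΔT Lᵢ = 1.8×10⁻⁶×91×475 + 17.2×10⁻⁶×91×260 = 0.4848 mm.
The walls prevent any net length change, so an axial force P (same in every segment) develops. Compatibility: P · Σ Lᵢ/(AᵢEᵢ) = δ_free.
Σ Lᵢ/(AᵢEᵢ) = 475/(2025×141×10³) + 260/(2075×198×10³) = 2.296×10⁻⁶ mm/N.
P = 0.4848 / 2.296×10⁻⁶ = 211100 N = 211.1 kN, compressive.
σ_{invar} = P / A = 211100 / 2025 = 104.2 MPa.

σ ≈ 104 MPa (compressive)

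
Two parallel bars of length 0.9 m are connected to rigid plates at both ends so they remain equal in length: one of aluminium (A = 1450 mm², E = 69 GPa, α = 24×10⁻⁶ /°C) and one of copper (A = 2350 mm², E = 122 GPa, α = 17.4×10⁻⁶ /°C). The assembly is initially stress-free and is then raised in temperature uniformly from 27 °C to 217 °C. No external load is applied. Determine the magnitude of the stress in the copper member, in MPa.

Both members must finish at the same length. With the larger α, the aluminium tends to over-expand; the plates restrain it, putting the aluminium in compression and the copper in tension. With no external load the two internal forces are equal and opposite, magnitude P.
Equating the net (thermal + elastic) strains gives |α₁ − α₂|·ΔT = P·[1/(A₁E₁) + 1/(A₂E₂)].
|α₁ − α₂|·ΔT = 6.6×10⁻⁶ × 190 = 0.001254.
1/(A₁E₁) + 1/(A₂E₂) = 1/(1450×69×10³) + 1/(2350×122×10³) = 1.348×10⁻⁸ N⁻¹.
So P = 0.001254 / 1.348×10⁻⁸ = 93.01 kN.
σ_{copper} = P/A₂ = 93010/2350 = 39.58 MPa, tensile.

σ ≈ 39.6 MPa (tensile)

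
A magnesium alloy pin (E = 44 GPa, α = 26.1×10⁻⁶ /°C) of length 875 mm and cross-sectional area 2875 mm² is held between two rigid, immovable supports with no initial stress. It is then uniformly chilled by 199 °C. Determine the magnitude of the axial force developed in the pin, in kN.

With zero net strain, σ = E·αΔT = 44 GPa × 26.1×10⁻⁶ × 199 = 228.5 MPa.
Axial force P = σA = 228.5 × 2875 = 657000 N = 657 kN, tensile.

P ≈ 657 kN (tensile)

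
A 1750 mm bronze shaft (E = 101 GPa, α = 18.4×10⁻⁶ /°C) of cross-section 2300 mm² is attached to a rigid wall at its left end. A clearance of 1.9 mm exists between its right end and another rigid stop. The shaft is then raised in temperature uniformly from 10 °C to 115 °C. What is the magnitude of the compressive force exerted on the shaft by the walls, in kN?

Unrestrained expansion: δ_free = αΔT L = 18.4×10⁻⁶ × 105 × 1750 = 3.381 mm.
This exceeds the 1.9 mm gap, so the wall pushes back. The portion of expansion that must be recovered elastically is δ_free − gap = 3.381 − 1.9 = 1.481 mm.
That suppressed elongation corresponds to σ = E·Δ/L = 101×10³ × 1.481/1750 = 85.47 MPa.
Force on the wall = σA = 85.47 × 2300 mm² = 196.6 kN.

P ≈ 197 kN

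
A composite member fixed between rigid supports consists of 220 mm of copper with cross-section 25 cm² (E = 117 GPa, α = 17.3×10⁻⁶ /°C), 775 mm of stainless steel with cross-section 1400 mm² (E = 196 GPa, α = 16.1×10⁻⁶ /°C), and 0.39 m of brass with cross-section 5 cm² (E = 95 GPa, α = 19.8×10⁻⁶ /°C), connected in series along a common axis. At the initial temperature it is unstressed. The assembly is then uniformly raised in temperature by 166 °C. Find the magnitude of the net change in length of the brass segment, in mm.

With the walls removed the bar would change length by δ_free = Σ αᵢΔT Lᵢ = 17.3×10⁻⁶×166×220 + 16.1×10⁻⁶×166×775 + 19.8×10⁻⁶×166×390 = 3.985 mm.
Since the ends are fixed, an axial force P builds up, equal in every segment, with P · Σ Lᵢ/(AᵢEᵢ) = δ_free.
The series flexibility is Σ Lᵢ/(AᵢEᵢ) = 220/(2500×117×10³) + 775/(1400×196×10³) + 390/(500×95×10³) = 1.179×10⁻⁵ mm/N.
P = 3.985 / 1.179×10⁻⁵ = 338100 N = 338.1 kN, compressive.
For the brass segment, free thermal change = 19.8×10⁻⁶×166×390 = 1.282 mm and elastic change from P = 338100×390/(500×95×10³) = 2.776 mm; these oppose, so the net change is 1.49 mm (segment shortens).

|ΔL| ≈ 1.49 mm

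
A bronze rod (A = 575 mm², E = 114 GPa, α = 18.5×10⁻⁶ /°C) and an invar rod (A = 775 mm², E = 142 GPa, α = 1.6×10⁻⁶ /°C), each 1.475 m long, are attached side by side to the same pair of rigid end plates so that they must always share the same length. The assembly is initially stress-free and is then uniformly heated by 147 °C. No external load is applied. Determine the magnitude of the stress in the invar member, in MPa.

σ ≈ 132 MPa (tensile)

Equilibrium of a rigid end plate with no external load gives equal and opposite internal forces ±P in the two members. Since α_{bronze} > α_{invar}, heating drives the bronze into compression and the invar into tension.
Setting the final lengths equal and cancelling L: (α₁ − α₂)ΔT = P/(A₁E₁) + P/(A₂E₂).
|α₁ − α₂|·ΔT = 16.9×10⁻⁶ × 147 = 0.002484.
1/(A₁E₁) + 1/(A₂E₂) = 1/(575×114×10³) + 1/(775×142×10³) = 2.434×10⁻⁸ N⁻¹.
P = 0.002484 / 2.434×10⁻⁸ = 102100 N = 102.1 kN.
σ_{invar} = P/A₂ = 102100/775 = 131.7 MPa, tensile.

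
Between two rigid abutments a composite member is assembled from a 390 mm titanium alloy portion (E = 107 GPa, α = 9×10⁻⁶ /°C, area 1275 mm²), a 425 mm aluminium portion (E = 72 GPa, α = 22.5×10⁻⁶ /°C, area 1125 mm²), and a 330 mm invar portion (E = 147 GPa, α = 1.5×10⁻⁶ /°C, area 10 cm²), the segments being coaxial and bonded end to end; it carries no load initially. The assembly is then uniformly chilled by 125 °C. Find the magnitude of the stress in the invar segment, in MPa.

σ ≈ 164 MPa (tensile)

If the supports were absent, the total length change would be Σ αᵢΔT Lᵢ = 9×10⁻⁶×125×390 + 22.5×10⁻⁶×125×425 + 1.5×10⁻⁶×125×330 = 1.696 mm.
The walls prevent any net length change, so an axial force P (same in every segment) develops. Compatibility: P · Σ Lᵢ/(AᵢEᵢ) = δ_free.
Σ Lᵢ/(AᵢEᵢ) = 390/(1275×107×10³) + 425/(1125×72×10³) + 330/(1000×147×10³) = 1.035×10⁻⁵ mm/N.
So P = 1.696 / 1.035×10⁻⁵ = 163.9 kN, tensile.
σ_{invar} = P / A = 163900 / 1000 = 163.9 MPa.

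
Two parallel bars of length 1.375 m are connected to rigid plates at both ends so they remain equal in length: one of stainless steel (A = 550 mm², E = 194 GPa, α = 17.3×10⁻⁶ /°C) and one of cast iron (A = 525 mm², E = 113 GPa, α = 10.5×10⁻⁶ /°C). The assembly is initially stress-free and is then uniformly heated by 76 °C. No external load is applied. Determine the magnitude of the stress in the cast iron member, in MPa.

The stainless steel has the larger α, so on heating it would change length more than the cast iron if both were free. The rigid plates force a common final length, so the stainless steel is put into compression and the cast iron into tension, with equal and opposite forces P (no external load).
Compatibility of the two members (thermal + elastic change equal): (α₁ − α₂)ΔT = P·[1/(A₁E₁) + 1/(A₂E₂)].
|α₁ − α₂|·ΔT = 6.8×10⁻⁶ × 76 = 0.0005168.
1/(A₁E₁) + 1/(A₂E₂) = 1/(550×194×10³) + 1/(525×113×10³) = 2.623×10⁻⁸ N⁻¹.
So P = 0.0005168 / 2.623×10⁻⁸ = 19.7 kN.
σ_{cast iron} = P/A₂ = 19700/525 = 37.53 MPa, tensile.

σ ≈ 37.5 MPa (tensile)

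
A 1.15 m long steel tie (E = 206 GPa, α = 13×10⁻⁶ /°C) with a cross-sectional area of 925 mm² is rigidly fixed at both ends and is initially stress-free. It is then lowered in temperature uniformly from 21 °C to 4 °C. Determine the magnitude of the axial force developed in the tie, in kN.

P ≈ 42.1 kN (tensile)

Full restraint means ε = 0, so the stress is σ = EαΔT = 206×10³ × 13×10⁻⁶ × 17 = 45.53 MPa.
P = AEαΔT = 925 × 206×10³ × 13×10⁻⁶ × 17 = 42.11 kN (tensile).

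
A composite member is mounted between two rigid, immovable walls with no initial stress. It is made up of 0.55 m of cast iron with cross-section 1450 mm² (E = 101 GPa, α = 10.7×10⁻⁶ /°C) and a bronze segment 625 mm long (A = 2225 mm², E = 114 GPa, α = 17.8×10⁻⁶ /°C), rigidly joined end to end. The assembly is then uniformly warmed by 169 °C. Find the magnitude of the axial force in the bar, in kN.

Free thermal expansion of the whole bar: Σ αᵢΔT Lᵢ = 10.7×10⁻⁶×169×550 + 17.8×10⁻⁶×169×625 = 2.875 mm.
The rigid supports impose zero overall length change; the single axial force P common to all segments must satisfy P Σ Lᵢ/(AᵢEᵢ) = δ_free.
The series flexibility is Σ Lᵢ/(AᵢEᵢ) = 550/(1450×101×10³) + 625/(2225×114×10³) = 6.22×10⁻⁶ mm/N.
So P = 2.875 / 6.22×10⁻⁶ = 462.2 kN, compressive.

P ≈ 462 kN (compressive)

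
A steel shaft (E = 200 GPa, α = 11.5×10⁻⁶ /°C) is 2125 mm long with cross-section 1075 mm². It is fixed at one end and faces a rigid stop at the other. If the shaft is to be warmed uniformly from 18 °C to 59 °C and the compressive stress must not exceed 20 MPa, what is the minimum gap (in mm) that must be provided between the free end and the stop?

g ≈ 0.789 mm

Free expansion if unrestrained: δ_free = αΔT L = 11.5×10⁻⁶ × 41 × 2125 = 1.002 mm.
At the allowable stress the elastic shortening the wall may impose is σL/E = 20 × 2125 / (200×10³) = 0.2125 mm.
So the gap has to take up the difference, g_min = δ_free − σL/E = 1.002 − 0.2125 = 0.7894 mm.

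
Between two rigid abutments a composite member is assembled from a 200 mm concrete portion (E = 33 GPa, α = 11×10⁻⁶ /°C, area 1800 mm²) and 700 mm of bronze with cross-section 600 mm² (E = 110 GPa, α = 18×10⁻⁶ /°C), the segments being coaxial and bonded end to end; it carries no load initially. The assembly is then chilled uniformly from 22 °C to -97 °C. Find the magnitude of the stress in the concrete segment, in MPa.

If the supports were absent, the total length change would be Σ αᵢΔT Lᵢ = 11×10⁻⁶×119×200 + 18×10⁻⁶×119×700 = 1.761 mm.
Since the ends are fixed, an axial force P builds up, equal in every segment, with P · Σ Lᵢ/(AᵢEᵢ) = δ_free.
Σ Lᵢ/(AᵢEᵢ) = 200/(1800×33×10³) + 700/(600×110×10³) = 1.397×10⁻⁵ mm/N.
P = 1.761 / 1.397×10⁻⁵ = 126000 N = 126 kN, tensile.
σ_{concrete} = P / A = 126000 / 1800 = 70.02 MPa.

σ ≈ 70 MPa (tensile)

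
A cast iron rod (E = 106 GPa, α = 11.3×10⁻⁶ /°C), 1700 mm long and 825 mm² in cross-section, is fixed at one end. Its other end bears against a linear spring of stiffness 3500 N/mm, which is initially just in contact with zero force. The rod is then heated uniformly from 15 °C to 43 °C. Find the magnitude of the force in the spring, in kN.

Free thermal expansion: δ_free = αΔT L = 11.3×10⁻⁶ × 28 × 1700 = 0.5379 mm.
With a force P in the spring, the elastic change of the rod is PL/(AE) and that of the spring is P/k; compatibility requires their sum to equal δ_free.
So P = δ_free / [L/(AE) + 1/k] = 0.5379 / [ 1700/(825×106×10³) + 1/(3500) ].
P = 0.5379 / 0.0003052 = 1763 N.

P ≈ 1.76 kN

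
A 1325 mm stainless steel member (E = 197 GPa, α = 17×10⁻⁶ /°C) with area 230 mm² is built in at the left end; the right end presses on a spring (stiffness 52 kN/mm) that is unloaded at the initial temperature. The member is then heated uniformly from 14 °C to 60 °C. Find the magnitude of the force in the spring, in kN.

P ≈ 21.4 kN

If the spring were absent the member would lengthen by αΔT L = 17×10⁻⁶ × 46 × 1325 = 1.036 mm.
Let P be the compressive force at the spring. The member shortens elastically by PL/(AE) and the spring compresses by P/k; together these equal δ_free.
So P = δ_free / [L/(AE) + 1/k] = 1.036 / [ 1325/(230×197×10³) + 1/(52×10³) ].
P = 1.036 / 4.847×10⁻⁵ = 21380 N.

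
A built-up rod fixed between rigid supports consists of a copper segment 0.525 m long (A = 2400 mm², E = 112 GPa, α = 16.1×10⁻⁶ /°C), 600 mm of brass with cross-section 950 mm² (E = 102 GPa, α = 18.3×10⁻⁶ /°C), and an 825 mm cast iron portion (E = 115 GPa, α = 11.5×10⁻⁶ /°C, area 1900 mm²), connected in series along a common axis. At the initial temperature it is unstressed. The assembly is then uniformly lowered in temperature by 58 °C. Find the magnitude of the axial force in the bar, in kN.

P ≈ 141 kN (tensile)

Free thermal contraction of the whole bar: Σ αᵢΔT Lᵢ = 16.1×10⁻⁶×58×525 + 18.3×10⁻⁶×58×600 + 11.5×10⁻⁶×58×825 = 1.677 mm.
The walls prevent any net length change, so an axial force P (same in every segment) develops. Compatibility: P · Σ Lᵢ/(AᵢEᵢ) = δ_free.
Σ Lᵢ/(AᵢEᵢ) = 525/(2400×112×10³) + 600/(950×102×10³) + 825/(1900×115×10³) = 1.192×10⁻⁵ mm/N.
Hence P = δ_free / Σ(L/AE) = 1.677/1.192×10⁻⁵ = 140.7 kN (tensile).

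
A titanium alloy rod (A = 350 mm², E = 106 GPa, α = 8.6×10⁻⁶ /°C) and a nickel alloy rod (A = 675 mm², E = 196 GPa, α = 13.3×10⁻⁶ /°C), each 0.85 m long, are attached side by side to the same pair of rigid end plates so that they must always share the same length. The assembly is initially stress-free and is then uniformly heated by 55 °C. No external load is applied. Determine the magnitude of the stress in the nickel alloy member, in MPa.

Equilibrium of a rigid end plate with no external load gives equal and opposite internal forces ±P in the two members. Since α_{nickel alloy} > α_{titanium alloy}, heating drives the nickel alloy into compression and the titanium alloy into tension.
Setting the final lengths equal and cancelling L: (α₁ − α₂)ΔT = P/(A₁E₁) + P/(A₂E₂).
|α₁ − α₂|·ΔT = 4.7×10⁻⁶ × 55 = 0.0002585.
1/(A₁E₁) + 1/(A₂E₂) = 1/(350×106×10³) + 1/(675×196×10³) = 3.451×10⁻⁸ N⁻¹.
So P = 0.0002585 / 3.451×10⁻⁸ = 7.49 kN.
σ_{nickel alloy} = P/A₂ = 7490/675 = 11.1 MPa, compressive.

σ ≈ 11.1 MPa (compressive)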